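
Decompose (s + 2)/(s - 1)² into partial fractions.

(s + 2) = α(s - 1) + β. At s = 1: β = 1·1 + 2 = 3. Coeff of s: α = 1
Result: 1/(s - 1) + 3/(s - 1)²


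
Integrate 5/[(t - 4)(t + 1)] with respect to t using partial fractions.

Decompose: 5/[(t - 4)(t + 1)] = 1/(t - 4) - 1/(t + 1). Integrate each term: ln|(t - 4)| - ln|(t + 1)| + C


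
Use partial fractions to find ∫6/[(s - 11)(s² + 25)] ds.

Cover-up at s=11: α = 6/(11²+25) = 3/73. Coeff matching: β = -3/73, γ = -33/73. Decomposition: (3/73)/(s - 11) - ((3/73)s + 33/73)/(s² + 25). Integrate: linear → ln, quadratic → (1/2)ln + arctan: (3/73) ln|(s - 11)| - (3/146) ln(s² + 25) - (33/365) arctan(s/5) + C


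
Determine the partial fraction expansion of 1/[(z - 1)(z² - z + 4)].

Cover-up at z = 1: A = 1/(1² - 1·1 + 4) = 1/4. Then B = -A = -1/4, C = -A·(-1 + 1) = 0
Result: (1/4)/(z - 1) - ((1/4)z)/(z² - z + 4)


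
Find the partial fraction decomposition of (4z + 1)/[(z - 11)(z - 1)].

At z=11: α = (4·11 + 1)/(11 - 1) = 9/2. At z=1: β = (4·1 + 1)/(1 - 11) = -1/2
Result: (9/2)/(z - 11) - (1/2)/(z - 1)


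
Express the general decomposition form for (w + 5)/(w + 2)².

Repeated linear factor: P/(w + 2) + Q/(w + 2)²


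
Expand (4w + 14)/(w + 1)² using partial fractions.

(4w + 14) = A(w + 1) + B. At w = -1: B = 4·(-1) + 14 = 10. Coeff of w: A = 4
Result: 4/(w + 1) + 10/(w + 1)²


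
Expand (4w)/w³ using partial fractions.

(4w) = Pw² + Qw + R. At w = 0: R = 4·0 + 0 = 0. Coefficients: P = 0, Q = 4
Result: 4/w²


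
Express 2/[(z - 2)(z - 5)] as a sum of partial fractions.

2/(z - 2)(z - 5) = P/(z - 2) + Q/(z - 5). P = 2/(2 - 5) = -2/3, Q = 2/(5 - 2) = 2/3
Result: (-2/3)/(z - 2) + (2/3)/(z - 5)


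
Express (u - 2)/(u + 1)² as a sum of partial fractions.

(u - 2) = α(u + 1) + β. At u = -1: β = 1·(-1) - 2 = -3. Coeff of u: α = 1
Result: 1/(u + 1) - 3/(u + 1)²


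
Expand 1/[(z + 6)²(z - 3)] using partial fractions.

Cover-up at z=3: R = 1/(3 + 6)² = 1/81. Cover-up at z=-6: Q = 1/(-6 - 3) = -1/9. Comparing z² coeff: P = -R = -1/81
Result: (-1/81)/(z + 6) - (1/9)/(z + 6)² + (1/81)/(z - 3)


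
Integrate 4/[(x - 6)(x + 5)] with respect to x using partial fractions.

Decompose: 4/[(x - 6)(x + 5)] = (4/11)/(x - 6) - (4/11)/(x + 5). Integrate each term: (4/11) ln|(x - 6)| - (4/11) ln|(x + 5)| + C


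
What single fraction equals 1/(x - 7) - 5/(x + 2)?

Common denominator (x - 7)(x + 2). Numerator: 1(x + 2) - 5(x - 7) = (x + 2) - (5x - 35) = -4x + 37
Result: (-4x + 37)/[(x - 7)(x + 2)]


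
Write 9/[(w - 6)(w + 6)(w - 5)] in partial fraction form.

Using cover-up method: A = 3/4, B = 3/44, C = -9/11
Result: (3/4)/(w - 6) + (3/44)/(w + 6) - (9/11)/(w - 5)


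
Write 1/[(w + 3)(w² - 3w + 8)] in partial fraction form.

Cover-up at w = -3: P = 1/((-3)² - 3·(-3) + 8) = 1/26. Then Q = -P = -1/26, R = -P·(-3 - 3) = 3/13
Result: (1/26)/(w + 3) - ((1/26)w - 3/13)/(w² - 3w + 8)


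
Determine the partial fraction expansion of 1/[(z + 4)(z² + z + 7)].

Cover-up at z = -4: P = 1/((-4)² + 1·(-4) + 7) = 1/19. Then Q = -P = -1/19, R = -P·(1 - 4) = 3/19
Result: (1/19)/(z + 4) - ((1/19)z - 3/19)/(z² + z + 7)


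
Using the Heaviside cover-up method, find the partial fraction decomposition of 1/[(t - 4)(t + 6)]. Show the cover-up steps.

Cover (t - 4): set t=4, get P = 1/(4 + 6) = 1/10. Cover (t + 6): set t=-6, get Q = 1/(-6 - 4) = -1/10.
Result: (1/10)/(t - 4) - (1/10)/(t + 6)


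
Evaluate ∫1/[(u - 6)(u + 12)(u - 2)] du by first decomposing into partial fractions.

Cover-up: A = 1/72, B = 1/252, C = -1/56. Decomposition: (1/72)/(u - 6) + (1/252)/(u + 12) - (1/56)/(u - 2). Integrate each term: (1/72) ln|(u - 6)| + (1/252) ln|(u + 12)| - (1/56) ln|(u - 2)| + C


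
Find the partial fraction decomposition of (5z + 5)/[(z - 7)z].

At z=7: P = (5·7 + 5)/(7 - 0) = 40/7. At z=0: Q = (5·0 + 5)/(0 - 7) = -5/7
Result: (40/7)/(z - 7) - (5/7)/z


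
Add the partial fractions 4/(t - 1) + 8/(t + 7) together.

Common denominator (t - 1)(t + 7). Numerator: 4(t + 7) + 8(t - 1) = (4t + 28) + (8t - 8) = 12t + 20
Result: (12t + 20)/[(t - 1)(t + 7)]


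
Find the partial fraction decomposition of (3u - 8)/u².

(3u - 8) = Pu + Q. At u = 0: Q = 3·0 - 8 = -8. Coeff of u: P = 3
Result: 3/u - 8/u²


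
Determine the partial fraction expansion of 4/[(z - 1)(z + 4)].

4/(z - 1)(z + 4) = A/(z - 1) + B/(z + 4). A = 4/(1 + 4) = 4/5, B = 4/(-4 - 1) = -4/5
Result: (4/5)/(z - 1) - (4/5)/(z + 4)


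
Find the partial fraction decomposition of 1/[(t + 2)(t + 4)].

1/(t + 2)(t + 4) = P/(t + 2) + Q/(t + 4). P = 1/(-2 + 4) = 1/2, Q = 1/(-4 + 2) = -1/2
Result: (1/2)/(t + 2) - (1/2)/(t + 4)


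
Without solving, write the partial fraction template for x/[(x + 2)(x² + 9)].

Linear + irreducible quadratic: α/(x + 2) + (βx + γ)/(x² + 9)


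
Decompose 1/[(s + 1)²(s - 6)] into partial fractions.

Cover-up at s=6: γ = 1/(6 + 1)² = 1/49. Cover-up at s=-1: β = 1/(-1 - 6) = -1/7. Comparing s² coeff: α = -γ = -1/49
Result: (-1/49)/(s + 1) - (1/7)/(s + 1)² + (1/49)/(s - 6)


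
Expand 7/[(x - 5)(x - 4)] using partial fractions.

7/(x - 5)(x - 4) = α/(x - 5) + β/(x - 4). α = 7/(5 - 4) = 7, β = 7/(4 - 5) = -7
Result: 7/(x - 5) - 7/(x - 4)


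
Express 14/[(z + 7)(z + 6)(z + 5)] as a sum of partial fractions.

Using cover-up method: A = 7, B = -14, C = 7
Result: 7/(z + 7) - 14/(z + 6) + 7/(z + 5)


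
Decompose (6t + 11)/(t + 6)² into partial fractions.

(6t + 11) = A(t + 6) + B. At t = -6: B = 6·(-6) + 11 = -25. Coeff of t: A = 6
Result: 6/(t + 6) - 25/(t + 6)²


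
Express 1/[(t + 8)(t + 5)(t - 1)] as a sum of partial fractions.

Using cover-up method: A = 1/27, B = -1/18, C = 1/54
Result: (1/27)/(t + 8) - (1/18)/(t + 5) + (1/54)/(t - 1)


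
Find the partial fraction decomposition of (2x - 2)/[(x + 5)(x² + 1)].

At x=-5: α = (2·(-5) - 2)/((-5)² + 1) = -6/13. β = -α = 6/13, γ = 2 - (-5)·α = -4/13
Result: (-6/13)/(x + 5) + ((6/13)x - 4/13)/(x² + 1)


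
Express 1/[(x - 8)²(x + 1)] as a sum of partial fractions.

Cover-up at x=-1: R = 1/(-1 - 8)² = 1/81. Cover-up at x=8: Q = 1/(8 + 1) = 1/9. Comparing x² coeff: P = -R = -1/81
Result: (-1/81)/(x - 8) + (1/9)/(x - 8)² + (1/81)/(x + 1)


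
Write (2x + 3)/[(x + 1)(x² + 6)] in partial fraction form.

At x=-1: A = (2·(-1) + 3)/((-1)² + 6) = 1/7. B = -A = -1/7, C = 2 - (-1)·A = 15/7
Result: (1/7)/(x + 1) - ((1/7)x - 15/7)/(x² + 6)


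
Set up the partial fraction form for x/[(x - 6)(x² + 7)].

Linear + irreducible quadratic: A/(x - 6) + (Bx + C)/(x² + 7)


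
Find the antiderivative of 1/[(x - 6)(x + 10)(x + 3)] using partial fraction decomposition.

Cover-up: A = 1/144, B = 1/112, C = -1/63. Decomposition: (1/144)/(x - 6) + (1/112)/(x + 10) - (1/63)/(x + 3). Integrate each term: (1/144) ln|(x - 6)| + (1/112) ln|(x + 10)| - (1/63) ln|(x + 3)| + C


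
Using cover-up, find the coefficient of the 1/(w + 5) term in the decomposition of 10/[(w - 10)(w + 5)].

Cover (w + 5), set w=-5: 10/((w - 10) at w=-5) = 10/(-15) = -2/3


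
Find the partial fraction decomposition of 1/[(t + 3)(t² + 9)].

Cover-up at t = -3: A = 1/((-3)² + 9) = 1/18. Then B = -A = -1/18, C = -A·(0 - 3) = 1/6
Result: (1/18)/(t + 3) - ((1/18)t - 1/6)/(t² + 9)


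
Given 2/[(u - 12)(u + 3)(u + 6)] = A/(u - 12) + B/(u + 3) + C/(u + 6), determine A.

Cover-up at u = 12: A = 2/[(12 + 3)(12 + 6)] = 2/[(15)(18)] = 2/270 = 1/135


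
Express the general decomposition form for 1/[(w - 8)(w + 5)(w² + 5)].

Two linear + quadratic: A/(w - 8) + B/(w + 5) + (Cw + D)/(w² + 5)


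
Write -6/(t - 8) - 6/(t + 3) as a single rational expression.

Common denominator (t - 8)(t + 3). Numerator: -6(t + 3) - 6(t - 8) = (-6t - 18) - (6t - 48) = -12t + 30
Result: (-12t + 30)/[(t - 8)(t + 3)]


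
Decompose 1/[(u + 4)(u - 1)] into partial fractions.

1/(u + 4)(u - 1) = P/(u + 4) + Q/(u - 1). P = 1/(-4 - 1) = -1/5, Q = 1/(1 + 4) = 1/5
Result: (-1/5)/(u + 4) + (1/5)/(u - 1)


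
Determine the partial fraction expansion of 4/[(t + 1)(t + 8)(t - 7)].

Using cover-up method: A = -1/14, B = 4/105, C = 1/30
Result: (-1/14)/(t + 1) + (4/105)/(t + 8) + (1/30)/(t - 7)


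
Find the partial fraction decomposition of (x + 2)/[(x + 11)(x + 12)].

At x=-11: α = (1·(-11) + 2)/(-11 + 12) = -9. At x=-12: β = (1·(-12) + 2)/(-12 + 11) = 10
Result: -9/(x + 11) + 10/(x + 12)


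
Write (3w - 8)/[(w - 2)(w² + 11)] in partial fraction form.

At w=2: α = (3·2 - 8)/(2² + 11) = -2/15. β = -α = 2/15, γ = 3 - 2·α = 49/15
Result: (-2/15)/(w - 2) + ((2/15)w + 49/15)/(w² + 11)


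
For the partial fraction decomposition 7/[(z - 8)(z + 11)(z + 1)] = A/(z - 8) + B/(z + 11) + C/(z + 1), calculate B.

Cover-up at z = -11: B = 7/[(-11 - 8)(-11 + 1)] = 7/[(-19)(-10)] = 7/190


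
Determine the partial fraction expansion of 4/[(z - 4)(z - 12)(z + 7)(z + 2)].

Using Heaviside cover-up: (-1/132)/(z - 4) + (1/532)/(z - 12) - (4/1045)/(z + 7) + (1/105)/(z + 2)


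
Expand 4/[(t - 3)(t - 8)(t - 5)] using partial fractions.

Using cover-up method: P = 2/5, Q = 4/15, R = -2/3
Result: (2/5)/(t - 3) + (4/15)/(t - 8) - (2/3)/(t - 5)


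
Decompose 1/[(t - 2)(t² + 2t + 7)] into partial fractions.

Cover-up at t = 2: α = 1/(2² + 2·2 + 7) = 1/15. Then β = -α = -1/15, γ = -α·(2 + 2) = -4/15
Result: (1/15)/(t - 2) - ((1/15)t + 4/15)/(t² + 2t + 7)


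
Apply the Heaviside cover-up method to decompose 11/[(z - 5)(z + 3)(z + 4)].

Cover (z - 5), z=5: α = 11/[(5 + 3)(5 + 4)] = 11/72. Cover (z + 3), z=-3: β = 11/[(-3 - 5)(-3 + 4)] = -11/8. Cover (z + 4), z=-4: γ = 11/[(-4 - 5)(-4 + 3)] = 11/9.
Result: (11/72)/(z - 5) - (11/8)/(z + 3) + (11/9)/(z + 4)


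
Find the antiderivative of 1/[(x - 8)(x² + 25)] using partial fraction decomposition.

Cover-up at x=8: α = 1/(8²+25) = 1/89. Coeff matching: β = -1/89, γ = -8/89. Decomposition: (1/89)/(x - 8) - ((1/89)x + 8/89)/(x² + 25). Integrate: linear → ln, quadratic → (1/2)ln + arctan: (1/89) ln|(x - 8)| - (1/178) ln(x² + 25) - (8/445) arctan(x/5) + C


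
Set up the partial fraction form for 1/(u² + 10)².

Repeated quadratic factor: (αu + β)/(u² + 10) + (γu + δ)/(u² + 10)²


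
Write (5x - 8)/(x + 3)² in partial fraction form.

(5x - 8) = α(x + 3) + β. At x = -3: β = 5·(-3) - 8 = -23. Coeff of x: α = 5
Result: 5/(x + 3) - 23/(x + 3)²


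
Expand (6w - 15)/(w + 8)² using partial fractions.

(6w - 15) = α(w + 8) + β. At w = -8: β = 6·(-8) - 15 = -63. Coeff of w: α = 6
Result: 6/(w + 8) - 63/(w + 8)²


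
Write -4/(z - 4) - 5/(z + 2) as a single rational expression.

Common denominator (z - 4)(z + 2). Numerator: -4(z + 2) - 5(z - 4) = (-4z - 8) - (5z - 20) = -9z + 12
Result: (-9z + 12)/[(z - 4)(z + 2)]


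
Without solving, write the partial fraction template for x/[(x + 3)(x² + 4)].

Linear + irreducible quadratic: A/(x + 3) + (Bx + C)/(x² + 4)


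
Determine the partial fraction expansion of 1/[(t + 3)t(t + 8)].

Using cover-up method: P = -1/15, Q = 1/24, R = 1/40
Result: (-1/15)/(t + 3) + (1/24)/t + (1/40)/(t + 8)


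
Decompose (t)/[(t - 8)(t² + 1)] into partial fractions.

At t=8: α = (1·8 + 0)/(8² + 1) = 8/65. β = -α = -8/65, γ = 1 - 8·α = 1/65
Result: (8/65)/(t - 8) - ((8/65)t - 1/65)/(t² + 1)


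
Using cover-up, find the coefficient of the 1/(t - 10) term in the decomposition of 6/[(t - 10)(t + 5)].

Cover (t - 10), set t=10: 6/((t + 5) at t=10) = 6/(15) = 2/5


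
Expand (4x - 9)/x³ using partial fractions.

(4x - 9) = Px² + Qx + R. At x = 0: R = 4·0 - 9 = -9. Coefficients: P = 0, Q = 4
Result: 4/x² - 9/x³


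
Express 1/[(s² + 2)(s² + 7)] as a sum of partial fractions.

Coefficient matching gives A = C = 0, B = 1/(7-2) = 1/5, D = -B = -1/5
Result: (1/5)/(s² + 2) - (1/5)/(s² + 7)


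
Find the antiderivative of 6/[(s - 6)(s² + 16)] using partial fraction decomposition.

Cover-up at s=6: α = 6/(6²+16) = 3/26. Coeff matching: β = -3/26, γ = -9/13. Decomposition: (3/26)/(s - 6) - ((3/26)s + 9/13)/(s² + 16). Integrate: linear → ln, quadratic → (1/2)ln + arctan: (3/26) ln|(s - 6)| - (3/52) ln(s² + 16) - (9/52) arctan(s/4) + C


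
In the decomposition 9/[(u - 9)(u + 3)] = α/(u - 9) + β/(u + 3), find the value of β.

Cover-up at u = -3: β = 9/(-3 - 9) = -9/12 = -3/4


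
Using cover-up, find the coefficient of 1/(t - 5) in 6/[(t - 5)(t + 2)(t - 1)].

Cover (t - 5), set t=5: 6/[(5 + 2)(5 - 1)] = 3/14


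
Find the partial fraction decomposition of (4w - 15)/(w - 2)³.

(4w - 15) = P(w - 2)² + Q(w - 2) + R. At w = 2: R = 4·2 - 15 = -7. Coefficients: P = 0, Q = 4
Result: 4/(w - 2)² - 7/(w - 2)³


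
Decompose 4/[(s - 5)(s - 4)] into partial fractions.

4/(s - 5)(s - 4) = α/(s - 5) + β/(s - 4). α = 4/(5 - 4) = 4, β = 4/(4 - 5) = -4
Result: 4/(s - 5) - 4/(s - 4)


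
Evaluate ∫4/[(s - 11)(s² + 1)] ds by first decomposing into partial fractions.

Cover-up at s=11: A = 4/(11²+1) = 2/61. Coeff matching: B = -2/61, C = -22/61. Decomposition: (2/61)/(s - 11) - ((2/61)s + 22/61)/(s² + 1). Integrate: linear → ln, quadratic → (1/2)ln + arctan: (2/61) ln|(s - 11)| - (1/61) ln(s² + 1) - (22/61) arctan(s) + C


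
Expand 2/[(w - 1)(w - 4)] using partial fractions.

2/(w - 1)(w - 4) = P/(w - 1) + Q/(w - 4). P = 2/(1 - 4) = -2/3, Q = 2/(4 - 1) = 2/3
Result: (-2/3)/(w - 1) + (2/3)/(w - 4)


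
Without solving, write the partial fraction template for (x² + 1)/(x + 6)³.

Repeated linear factor (power 3): A/(x + 6) + B/(x + 6)² + C/(x + 6)³


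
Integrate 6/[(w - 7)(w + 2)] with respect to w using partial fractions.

Decompose: 6/[(w - 7)(w + 2)] = (2/3)/(w - 7) - (2/3)/(w + 2). Integrate each term: (2/3) ln|(w - 7)| - (2/3) ln|(w + 2)| + C


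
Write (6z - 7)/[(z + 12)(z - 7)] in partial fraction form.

At z=-12: A = (6·(-12) - 7)/(-12 - 7) = 79/19. At z=7: B = (6·7 - 7)/(7 + 12) = 35/19
Result: (79/19)/(z + 12) + (35/19)/(z - 7)


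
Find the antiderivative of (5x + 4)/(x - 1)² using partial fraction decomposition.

Decompose: α = 5, β = 5·1 + 4 = 9, so (5x + 4)/(x - 1)² = 5/(x - 1) + 9/(x - 1)². Integrate: ∫ α/(x - 1) dx = 5 ln|(x - 1)|; ∫ β/(x - 1)² dx = -9/(x - 1). Sum: 5 ln|(x - 1)| - 9/(x - 1) + C


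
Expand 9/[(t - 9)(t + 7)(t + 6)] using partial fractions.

Using cover-up method: P = 3/80, Q = 9/16, R = -3/5
Result: (3/80)/(t - 9) + (9/16)/(t + 7) - (3/5)/(t + 6)


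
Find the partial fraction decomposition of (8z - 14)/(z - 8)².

(8z - 14) = P(z - 8) + Q. At z = 8: Q = 8·8 - 14 = 50. Coeff of z: P = 8
Result: 8/(z - 8) + 50/(z - 8)²


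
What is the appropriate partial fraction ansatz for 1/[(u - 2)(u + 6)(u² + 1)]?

Two linear + quadratic: α/(u - 2) + β/(u + 6) + (γu + δ)/(u² + 1)


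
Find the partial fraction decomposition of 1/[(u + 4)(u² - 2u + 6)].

Cover-up at u = -4: α = 1/((-4)² - 2·(-4) + 6) = 1/30. Then β = -α = -1/30, γ = -α·(-2 - 4) = 1/5
Result: (1/30)/(u + 4) - ((1/30)u - 1/5)/(u² - 2u + 6)


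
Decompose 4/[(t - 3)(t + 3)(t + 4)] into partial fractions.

Using cover-up method: A = 2/21, B = -2/3, C = 4/7
Result: (2/21)/(t - 3) - (2/3)/(t + 3) + (4/7)/(t + 4)


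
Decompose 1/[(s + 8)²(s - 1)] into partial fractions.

Cover-up at s=1: C = 1/(1 + 8)² = 1/81. Cover-up at s=-8: B = 1/(-8 - 1) = -1/9. Comparing s² coeff: A = -C = -1/81
Result: (-1/81)/(s + 8) - (1/9)/(s + 8)² + (1/81)/(s - 1)


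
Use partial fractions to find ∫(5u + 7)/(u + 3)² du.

Decompose: A = 5, B = 5·(-3) + 7 = -8, so (5u + 7)/(u + 3)² = 5/(u + 3) - 8/(u + 3)². Integrate: ∫ A/(u + 3) du = 5 ln|(u + 3)|; ∫ B/(u + 3)² du = 8/(u + 3). Sum: 5 ln|(u + 3)| + 8/(u + 3) + C


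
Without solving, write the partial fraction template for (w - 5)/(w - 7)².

Repeated linear factor: α/(w - 7) + β/(w - 7)²


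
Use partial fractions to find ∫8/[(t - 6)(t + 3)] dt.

Decompose: 8/[(t - 6)(t + 3)] = (8/9)/(t - 6) - (8/9)/(t + 3). Integrate each term: (8/9) ln|(t - 6)| - (8/9) ln|(t + 3)| + C


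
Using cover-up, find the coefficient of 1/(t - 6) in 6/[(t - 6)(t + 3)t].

Cover (t - 6), set t=6: 6/[(6 + 3)(6 - 0)] = 1/9


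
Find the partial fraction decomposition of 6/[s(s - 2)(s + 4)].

Using cover-up method: α = -3/4, β = 1/2, γ = 1/4
Result: (-3/4)/s + (1/2)/(s - 2) + (1/4)/(s + 4)


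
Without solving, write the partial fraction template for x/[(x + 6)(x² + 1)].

Linear + irreducible quadratic: P/(x + 6) + (Qx + R)/(x² + 1)


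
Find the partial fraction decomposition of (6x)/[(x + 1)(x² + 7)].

At x=-1: α = (6·(-1) + 0)/((-1)² + 7) = -3/4. β = -α = 3/4, γ = 6 - (-1)·α = 21/4
Result: (-3/4)/(x + 1) + ((3/4)x + 21/4)/(x² + 7)


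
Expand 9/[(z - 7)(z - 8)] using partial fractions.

9/(z - 7)(z - 8) = α/(z - 7) + β/(z - 8). α = 9/(7 - 8) = -9, β = 9/(8 - 7) = 9
Result: -9/(z - 7) + 9/(z - 8)


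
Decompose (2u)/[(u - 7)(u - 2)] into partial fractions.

At u=7: P = (2·7 + 0)/(7 - 2) = 14/5. At u=2: Q = (2·2 + 0)/(2 - 7) = -4/5
Result: (14/5)/(u - 7) - (4/5)/(u - 2)


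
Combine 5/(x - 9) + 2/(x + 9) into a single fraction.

Common denominator (x - 9)(x + 9). Numerator: 5(x + 9) + 2(x - 9) = (5x + 45) + (2x - 18) = 7x + 27
Result: (7x + 27)/[(x - 9)(x + 9)]


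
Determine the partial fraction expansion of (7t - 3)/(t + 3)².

(7t - 3) = α(t + 3) + β. At t = -3: β = 7·(-3) - 3 = -24. Coeff of t: α = 7
Result: 7/(t + 3) - 24/(t + 3)²


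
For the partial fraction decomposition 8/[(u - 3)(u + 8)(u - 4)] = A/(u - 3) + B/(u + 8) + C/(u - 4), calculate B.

Cover-up at u = -8: B = 8/[(-8 - 3)(-8 - 4)] = 8/[(-11)(-12)] = 8/132 = 2/33


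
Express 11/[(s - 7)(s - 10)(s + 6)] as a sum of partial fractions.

Using cover-up method: α = -11/39, β = 11/48, γ = 11/208
Result: (-11/39)/(s - 7) + (11/48)/(s - 10) + (11/208)/(s + 6)


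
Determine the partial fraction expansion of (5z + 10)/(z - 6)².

(5z + 10) = P(z - 6) + Q. At z = 6: Q = 5·6 + 10 = 40. Coeff of z: P = 5
Result: 5/(z - 6) + 40/(z - 6)²


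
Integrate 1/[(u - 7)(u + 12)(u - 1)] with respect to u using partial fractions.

Cover-up: α = 1/114, β = 1/247, γ = -1/78. Decomposition: (1/114)/(u - 7) + (1/247)/(u + 12) - (1/78)/(u - 1). Integrate each term: (1/114) ln|(u - 7)| + (1/247) ln|(u + 12)| - (1/78) ln|(u - 1)| + C


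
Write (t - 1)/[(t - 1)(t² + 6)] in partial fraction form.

At t=1: P = (1·1 - 1)/(1² + 6) = 0. Q = -P = 0, R = 1 - 1·P = 1
Result: (1)/(t² + 6)


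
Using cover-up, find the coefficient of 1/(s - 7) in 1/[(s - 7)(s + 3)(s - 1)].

Cover (s - 7), set s=7: 1/[(7 + 3)(7 - 1)] = 1/60


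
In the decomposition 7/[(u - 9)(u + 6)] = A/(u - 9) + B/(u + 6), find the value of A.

Cover-up at u = 9: A = 7/(9 + 6) = 7/15


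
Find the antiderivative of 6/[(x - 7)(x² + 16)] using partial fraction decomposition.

Cover-up at x=7: P = 6/(7²+16) = 6/65. Coeff matching: Q = -6/65, R = -42/65. Decomposition: (6/65)/(x - 7) - ((6/65)x + 42/65)/(x² + 16). Integrate: linear → ln, quadratic → (1/2)ln + arctan: (6/65) ln|(x - 7)| - (3/65) ln(x² + 16) - (21/130) arctan(x/4) + C


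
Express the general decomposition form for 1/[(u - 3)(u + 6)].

Distinct linear factors: P/(u - 3) + Q/(u + 6)


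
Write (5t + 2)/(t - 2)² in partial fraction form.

(5t + 2) = A(t - 2) + B. At t = 2: B = 5·2 + 2 = 12. Coeff of t: A = 5
Result: 5/(t - 2) + 12/(t - 2)²


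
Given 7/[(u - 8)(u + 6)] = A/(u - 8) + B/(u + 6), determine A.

Cover-up at u = 8: A = 7/(8 + 6) = 7/14 = 1/2


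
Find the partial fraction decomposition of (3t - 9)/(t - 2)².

(3t - 9) = A(t - 2) + B. At t = 2: B = 3·2 - 9 = -3. Coeff of t: A = 3
Result: 3/(t - 2) - 3/(t - 2)²


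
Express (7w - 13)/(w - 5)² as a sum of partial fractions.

(7w - 13) = A(w - 5) + B. At w = 5: B = 7·5 - 13 = 22. Coeff of w: A = 7
Result: 7/(w - 5) + 22/(w - 5)²


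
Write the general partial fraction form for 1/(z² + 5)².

Repeated quadratic factor: (αz + β)/(z² + 5) + (γz + δ)/(z² + 5)²


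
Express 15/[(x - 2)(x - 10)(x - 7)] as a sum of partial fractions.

Using cover-up method: P = 3/8, Q = 5/8, R = -1
Result: (3/8)/(x - 2) + (5/8)/(x - 10) - 1/(x - 7)


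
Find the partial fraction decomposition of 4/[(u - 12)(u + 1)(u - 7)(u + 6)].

Using Heaviside cover-up: (2/585)/(u - 12) + (1/130)/(u + 1) - (1/130)/(u - 7) - (2/585)/(u + 6)


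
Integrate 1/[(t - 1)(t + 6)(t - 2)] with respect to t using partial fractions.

Cover-up: α = -1/7, β = 1/56, γ = 1/8. Decomposition: (-1/7)/(t - 1) + (1/56)/(t + 6) + (1/8)/(t - 2). Integrate each term: (-1/7) ln|(t - 1)| + (1/56) ln|(t + 6)| + (1/8) ln|(t - 2)| + C


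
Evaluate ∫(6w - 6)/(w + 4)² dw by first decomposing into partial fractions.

Decompose: P = 6, Q = 6·(-4) - 6 = -30, so (6w - 6)/(w + 4)² = 6/(w + 4) - 30/(w + 4)². Integrate: ∫ P/(w + 4) dw = 6 ln|(w + 4)|; ∫ Q/(w + 4)² dw = 30/(w + 4). Sum: 6 ln|(w + 4)| + 30/(w + 4) + C


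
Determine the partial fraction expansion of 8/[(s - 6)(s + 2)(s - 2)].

Using cover-up method: P = 1/4, Q = 1/4, R = -1/2
Result: (1/4)/(s - 6) + (1/4)/(s + 2) - (1/2)/(s - 2)


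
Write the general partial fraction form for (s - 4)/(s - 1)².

Repeated linear factor: α/(s - 1) + β/(s - 1)²


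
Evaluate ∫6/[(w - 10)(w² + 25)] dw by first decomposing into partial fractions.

Cover-up at w=10: P = 6/(10²+25) = 6/125. Coeff matching: Q = -6/125, R = -12/25. Decomposition: (6/125)/(w - 10) - ((6/125)w + 12/25)/(w² + 25). Integrate: linear → ln, quadratic → (1/2)ln + arctan: (6/125) ln|(w - 10)| - (3/125) ln(w² + 25) - (12/125) arctan(w/5) + C


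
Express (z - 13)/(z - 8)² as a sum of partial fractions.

(z - 13) = α(z - 8) + β. At z = 8: β = 1·8 - 13 = -5. Coeff of z: α = 1
Result: 1/(z - 8) - 5/(z - 8)²


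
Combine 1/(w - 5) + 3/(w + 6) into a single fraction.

Common denominator (w - 5)(w + 6). Numerator: 1(w + 6) + 3(w - 5) = (w + 6) + (3w - 15) = 4w - 9
Result: (4w - 9)/[(w - 5)(w + 6)]


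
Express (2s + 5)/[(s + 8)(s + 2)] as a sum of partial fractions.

At s=-8: P = (2·(-8) + 5)/(-8 + 2) = 11/6. At s=-2: Q = (2·(-2) + 5)/(-2 + 8) = 1/6
Result: (11/6)/(s + 8) + (1/6)/(s + 2)


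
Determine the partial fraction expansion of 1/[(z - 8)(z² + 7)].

Cover-up at z = 8: α = 1/(8² + 7) = 1/71. Then β = -α = -1/71, γ = -α·(0 + 8) = -8/71
Result: (1/71)/(z - 8) - ((1/71)z + 8/71)/(z² + 7)


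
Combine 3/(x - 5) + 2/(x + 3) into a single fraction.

Common denominator (x - 5)(x + 3). Numerator: 3(x + 3) + 2(x - 5) = (3x + 9) + (2x - 10) = 5x - 1
Result: (5x - 1)/[(x - 5)(x + 3)]


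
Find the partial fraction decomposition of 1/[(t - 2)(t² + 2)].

Cover-up at t = 2: P = 1/(2² + 2) = 1/6. Then Q = -P = -1/6, R = -P·(0 + 2) = -1/3
Result: (1/6)/(t - 2) - ((1/6)t + 1/3)/(t² + 2)


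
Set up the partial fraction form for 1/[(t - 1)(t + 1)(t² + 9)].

Two linear + quadratic: P/(t - 1) + Q/(t + 1) + (Rt + S)/(t² + 9)


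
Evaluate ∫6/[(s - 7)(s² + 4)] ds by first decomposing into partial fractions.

Cover-up at s=7: α = 6/(7²+4) = 6/53. Coeff matching: β = -6/53, γ = -42/53. Decomposition: (6/53)/(s - 7) - ((6/53)s + 42/53)/(s² + 4). Integrate: linear → ln, quadratic → (1/2)ln + arctan: (6/53) ln|(s - 7)| - (3/53) ln(s² + 4) - (21/53) arctan(s/2) + C


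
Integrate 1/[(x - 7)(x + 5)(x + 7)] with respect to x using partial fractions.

Cover-up: P = 1/168, Q = -1/24, R = 1/28. Decomposition: (1/168)/(x - 7) - (1/24)/(x + 5) + (1/28)/(x + 7). Integrate each term: (1/168) ln|(x - 7)| - (1/24) ln|(x + 5)| + (1/28) ln|(x + 7)| + C


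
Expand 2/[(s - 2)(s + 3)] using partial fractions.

2/(s - 2)(s + 3) = α/(s - 2) + β/(s + 3). α = 2/(2 + 3) = 2/5, β = 2/(-3 - 2) = -2/5
Result: (2/5)/(s - 2) - (2/5)/(s + 3)


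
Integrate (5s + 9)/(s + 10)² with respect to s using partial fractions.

Decompose: A = 5, B = 5·(-10) + 9 = -41, so (5s + 9)/(s + 10)² = 5/(s + 10) - 41/(s + 10)². Integrate: ∫ A/(s + 10) ds = 5 ln|(s + 10)|; ∫ B/(s + 10)² ds = 41/(s + 10). Sum: 5 ln|(s + 10)| + 41/(s + 10) + C


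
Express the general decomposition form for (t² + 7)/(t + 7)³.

Repeated linear factor (power 3): P/(t + 7) + Q/(t + 7)² + R/(t + 7)³


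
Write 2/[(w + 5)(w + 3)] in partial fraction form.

2/(w + 5)(w + 3) = α/(w + 5) + β/(w + 3). α = 2/(-5 + 3) = -1, β = 2/(-3 + 5) = 1
Result: -1/(w + 5) + 1/(w + 3)


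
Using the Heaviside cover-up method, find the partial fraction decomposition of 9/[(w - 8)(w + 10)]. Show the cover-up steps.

Cover (w - 8): set w=8, get α = 9/(8 + 10) = 1/2. Cover (w + 10): set w=-10, get β = 9/(-10 - 8) = -1/2.
Result: (1/2)/(w - 8) - (1/2)/(w + 10)


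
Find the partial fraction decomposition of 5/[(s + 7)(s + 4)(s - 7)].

Using cover-up method: P = 5/42, Q = -5/33, R = 5/154
Result: (5/42)/(s + 7) - (5/33)/(s + 4) + (5/154)/(s - 7)


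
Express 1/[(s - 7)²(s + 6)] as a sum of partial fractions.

Cover-up at s=-6: R = 1/(-6 - 7)² = 1/169. Cover-up at s=7: Q = 1/(7 + 6) = 1/13. Comparing s² coeff: P = -R = -1/169
Result: (-1/169)/(s - 7) + (1/13)/(s - 7)² + (1/169)/(s + 6)


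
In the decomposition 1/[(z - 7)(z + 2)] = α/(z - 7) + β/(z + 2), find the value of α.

Cover-up at z = 7: α = 1/(7 + 2) = 1/9


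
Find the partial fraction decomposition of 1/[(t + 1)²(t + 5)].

Cover-up at t=-5: C = 1/(-5 + 1)² = 1/16. Cover-up at t=-1: B = 1/(-1 + 5) = 1/4. Comparing t² coeff: A = -C = -1/16
Result: (-1/16)/(t + 1) + (1/4)/(t + 1)² + (1/16)/(t + 5)


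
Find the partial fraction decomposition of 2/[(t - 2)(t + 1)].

2/(t - 2)(t + 1) = P/(t - 2) + Q/(t + 1). P = 2/(2 + 1) = 2/3, Q = 2/(-1 - 2) = -2/3
Result: (2/3)/(t - 2) - (2/3)/(t + 1)


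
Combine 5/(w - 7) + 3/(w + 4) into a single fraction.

Common denominator (w - 7)(w + 4). Numerator: 5(w + 4) + 3(w - 7) = (5w + 20) + (3w - 21) = 8w - 1
Result: (8w - 1)/[(w - 7)(w + 4)]


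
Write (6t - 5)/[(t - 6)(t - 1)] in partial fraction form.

At t=6: A = (6·6 - 5)/(6 - 1) = 31/5. At t=1: B = (6·1 - 5)/(1 - 6) = -1/5
Result: (31/5)/(t - 6) - (1/5)/(t - 1)


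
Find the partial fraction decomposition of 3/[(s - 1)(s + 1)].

3/(s - 1)(s + 1) = A/(s - 1) + B/(s + 1). A = 3/(1 + 1) = 3/2, B = 3/(-1 - 1) = -3/2
Result: (3/2)/(s - 1) - (3/2)/(s + 1)


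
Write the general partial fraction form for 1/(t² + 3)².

Repeated quadratic factor: (αt + β)/(t² + 3) + (γt + δ)/(t² + 3)²


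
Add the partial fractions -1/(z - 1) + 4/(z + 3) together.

Common denominator (z - 1)(z + 3). Numerator: -1(z + 3) + 4(z - 1) = (-z - 3) + (4z - 4) = 3z - 7
Result: (3z - 7)/[(z - 1)(z + 3)]


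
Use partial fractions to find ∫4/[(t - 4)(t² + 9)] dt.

Cover-up at t=4: P = 4/(4²+9) = 4/25. Coeff matching: Q = -4/25, R = -16/25. Decomposition: (4/25)/(t - 4) - ((4/25)t + 16/25)/(t² + 9). Integrate: linear → ln, quadratic → (1/2)ln + arctan: (4/25) ln|(t - 4)| - (2/25) ln(t² + 9) - (16/75) arctan(t/3) + C


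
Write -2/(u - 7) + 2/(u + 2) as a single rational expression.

Common denominator (u - 7)(u + 2). Numerator: -2(u + 2) + 2(u - 7) = (-2u - 4) + (2u - 14) = -18
Result: (-18)/[(u - 7)(u + 2)]


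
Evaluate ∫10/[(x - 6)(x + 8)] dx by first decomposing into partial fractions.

Decompose: 10/[(x - 6)(x + 8)] = (5/7)/(x - 6) - (5/7)/(x + 8). Integrate each term: (5/7) ln|(x - 6)| - (5/7) ln|(x + 8)| + C


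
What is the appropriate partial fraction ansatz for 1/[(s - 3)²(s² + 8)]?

Repeated linear + quadratic: A/(s - 3) + B/(s - 3)² + (Cs + D)/(s² + 8)


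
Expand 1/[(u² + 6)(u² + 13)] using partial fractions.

Coefficient matching gives A = C = 0, B = 1/(13-6) = 1/7, D = -B = -1/7
Result: (1/7)/(u² + 6) - (1/7)/(u² + 13)


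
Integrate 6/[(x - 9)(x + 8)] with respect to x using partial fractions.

Decompose: 6/[(x - 9)(x + 8)] = (6/17)/(x - 9) - (6/17)/(x + 8). Integrate each term: (6/17) ln|(x - 9)| - (6/17) ln|(x + 8)| + C


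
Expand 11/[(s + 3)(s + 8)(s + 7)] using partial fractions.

Using cover-up method: P = 11/20, Q = 11/5, R = -11/4
Result: (11/20)/(s + 3) + (11/5)/(s + 8) - (11/4)/(s + 7)


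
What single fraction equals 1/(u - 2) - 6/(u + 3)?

Common denominator (u - 2)(u + 3). Numerator: 1(u + 3) - 6(u - 2) = (u + 3) - (6u - 12) = -5u + 15
Result: (-5u + 15)/[(u - 2)(u + 3)]


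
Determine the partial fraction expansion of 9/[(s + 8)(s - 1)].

9/(s + 8)(s - 1) = P/(s + 8) + Q/(s - 1). P = 9/(-8 - 1) = -1, Q = 9/(1 + 8) = 1
Result: -1/(s + 8) + 1/(s - 1)


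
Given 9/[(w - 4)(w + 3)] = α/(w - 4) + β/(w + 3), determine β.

Cover-up at w = -3: β = 9/(-3 - 4) = -9/7


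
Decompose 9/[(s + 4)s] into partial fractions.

9/(s + 4)s = A/(s + 4) + B/s. A = 9/(-4 - 0) = -9/4, B = 9/(0 + 4) = 9/4
Result: (-9/4)/(s + 4) + (9/4)/s


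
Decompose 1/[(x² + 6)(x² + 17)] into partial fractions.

Coefficient matching gives α = γ = 0, β = 1/(17-6) = 1/11, δ = -β = -1/11
Result: (1/11)/(x² + 6) - (1/11)/(x² + 17)


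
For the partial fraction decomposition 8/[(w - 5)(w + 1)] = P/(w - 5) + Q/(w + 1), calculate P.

Cover-up at w = 5: P = 8/(5 + 1) = 8/6 = 4/3


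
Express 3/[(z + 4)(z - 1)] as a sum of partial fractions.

3/(z + 4)(z - 1) = P/(z + 4) + Q/(z - 1). P = 3/(-4 - 1) = -3/5, Q = 3/(1 + 4) = 3/5
Result: (-3/5)/(z + 4) + (3/5)/(z - 1)


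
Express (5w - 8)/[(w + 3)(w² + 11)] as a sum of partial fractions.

At w=-3: α = (5·(-3) - 8)/((-3)² + 11) = -23/20. β = -α = 23/20, γ = 5 - (-3)·α = 31/20
Result: (-23/20)/(w + 3) + ((23/20)w + 31/20)/(w² + 11)


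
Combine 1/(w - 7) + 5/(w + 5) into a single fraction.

Common denominator (w - 7)(w + 5). Numerator: 1(w + 5) + 5(w - 7) = (w + 5) + (5w - 35) = 6w - 30
Result: (6w - 30)/[(w - 7)(w + 5)]


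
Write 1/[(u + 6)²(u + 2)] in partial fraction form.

Cover-up at u=-2: R = 1/(-2 + 6)² = 1/16. Cover-up at u=-6: Q = 1/(-6 + 2) = -1/4. Comparing u² coeff: P = -R = -1/16
Result: (-1/16)/(u + 6) - (1/4)/(u + 6)² + (1/16)/(u + 2)


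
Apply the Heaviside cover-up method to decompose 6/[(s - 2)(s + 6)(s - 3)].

Cover (s - 2), s=2: α = 6/[(2 + 6)(2 - 3)] = -3/4. Cover (s + 6), s=-6: β = 6/[(-6 - 2)(-6 - 3)] = 1/12. Cover (s - 3), s=3: γ = 6/[(3 - 2)(3 + 6)] = 2/3.
Result: (-3/4)/(s - 2) + (1/12)/(s + 6) + (2/3)/(s - 3)


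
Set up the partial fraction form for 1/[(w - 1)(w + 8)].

Distinct linear factors: P/(w - 1) + Q/(w + 8)


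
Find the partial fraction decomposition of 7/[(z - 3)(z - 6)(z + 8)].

Using cover-up method: α = -7/33, β = 1/6, γ = 1/22
Result: (-7/33)/(z - 3) + (1/6)/(z - 6) + (1/22)/(z + 8)


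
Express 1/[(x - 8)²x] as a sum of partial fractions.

Cover-up at x=0: γ = 1/(0 - 8)² = 1/64. Cover-up at x=8: β = 1/(8 - 0) = 1/8. Comparing x² coeff: α = -γ = -1/64
Result: (-1/64)/(x - 8) + (1/8)/(x - 8)² + (1/64)/x


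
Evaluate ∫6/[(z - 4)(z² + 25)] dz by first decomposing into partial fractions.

Cover-up at z=4: A = 6/(4²+25) = 6/41. Coeff matching: B = -6/41, C = -24/41. Decomposition: (6/41)/(z - 4) - ((6/41)z + 24/41)/(z² + 25). Integrate: linear → ln, quadratic → (1/2)ln + arctan: (6/41) ln|(z - 4)| - (3/41) ln(z² + 25) - (24/205) arctan(z/5) + C


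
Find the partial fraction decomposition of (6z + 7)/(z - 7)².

(6z + 7) = A(z - 7) + B. At z = 7: B = 6·7 + 7 = 49. Coeff of z: A = 6
Result: 6/(z - 7) + 49/(z - 7)²


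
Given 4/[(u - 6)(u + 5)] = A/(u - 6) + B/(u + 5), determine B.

Cover-up at u = -5: B = 4/(-5 - 6) = -4/11


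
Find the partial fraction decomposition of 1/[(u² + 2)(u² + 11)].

Coefficient matching gives α = γ = 0, β = 1/(11-2) = 1/9, δ = -β = -1/9
Result: (1/9)/(u² + 2) - (1/9)/(u² + 11)


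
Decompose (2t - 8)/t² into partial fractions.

(2t - 8) = αt + β. At t = 0: β = 2·0 - 8 = -8. Coeff of t: α = 2
Result: 2/t - 8/t²


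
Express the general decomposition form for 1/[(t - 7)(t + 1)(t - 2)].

Three distinct linear factors: P/(t - 7) + Q/(t + 1) + R/(t - 2)


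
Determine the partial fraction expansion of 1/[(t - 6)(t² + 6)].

Cover-up at t = 6: A = 1/(6² + 6) = 1/42. Then B = -A = -1/42, C = -A·(0 + 6) = -1/7
Result: (1/42)/(t - 6) - ((1/42)t + 1/7)/(t² + 6)


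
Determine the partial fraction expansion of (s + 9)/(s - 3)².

(s + 9) = P(s - 3) + Q. At s = 3: Q = 1·3 + 9 = 12. Coeff of s: P = 1
Result: 1/(s - 3) + 12/(s - 3)²


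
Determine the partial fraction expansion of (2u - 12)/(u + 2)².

(2u - 12) = P(u + 2) + Q. At u = -2: Q = 2·(-2) - 12 = -16. Coeff of u: P = 2
Result: 2/(u + 2) - 16/(u + 2)²


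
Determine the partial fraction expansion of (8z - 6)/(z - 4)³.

(8z - 6) = A(z - 4)² + B(z - 4) + C. At z = 4: C = 8·4 - 6 = 26. Coefficients: A = 0, B = 8
Result: 8/(z - 4)² + 26/(z - 4)³


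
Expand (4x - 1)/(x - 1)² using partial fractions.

(4x - 1) = A(x - 1) + B. At x = 1: B = 4·1 - 1 = 3. Coeff of x: A = 4
Result: 4/(x - 1) + 3/(x - 1)²


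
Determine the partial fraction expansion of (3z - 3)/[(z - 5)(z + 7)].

At z=5: P = (3·5 - 3)/(5 + 7) = 1. At z=-7: Q = (3·(-7) - 3)/(-7 - 5) = 2
Result: 1/(z - 5) + 2/(z + 7)


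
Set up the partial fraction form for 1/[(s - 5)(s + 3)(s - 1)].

Three distinct linear factors: A/(s - 5) + B/(s + 3) + C/(s - 1)


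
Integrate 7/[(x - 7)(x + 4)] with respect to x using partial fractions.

Decompose: 7/[(x - 7)(x + 4)] = (7/11)/(x - 7) - (7/11)/(x + 4). Integrate each term: (7/11) ln|(x - 7)| - (7/11) ln|(x + 4)| + C


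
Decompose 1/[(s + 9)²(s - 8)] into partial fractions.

Cover-up at s=8: R = 1/(8 + 9)² = 1/289. Cover-up at s=-9: Q = 1/(-9 - 8) = -1/17. Comparing s² coeff: P = -R = -1/289
Result: (-1/289)/(s + 9) - (1/17)/(s + 9)² + (1/289)/(s - 8)


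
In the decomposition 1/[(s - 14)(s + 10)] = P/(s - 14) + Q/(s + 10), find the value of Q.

Cover-up at s = -10: Q = 1/(-10 - 14) = -1/24


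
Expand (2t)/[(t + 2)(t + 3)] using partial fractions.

At t=-2: A = (2·(-2) + 0)/(-2 + 3) = -4. At t=-3: B = (2·(-3) + 0)/(-3 + 2) = 6
Result: -4/(t + 2) + 6/(t + 3)


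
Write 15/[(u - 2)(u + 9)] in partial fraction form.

15/(u - 2)(u + 9) = P/(u - 2) + Q/(u + 9). P = 15/(2 + 9) = 15/11, Q = 15/(-9 - 2) = -15/11
Result: (15/11)/(u - 2) - (15/11)/(u + 9)


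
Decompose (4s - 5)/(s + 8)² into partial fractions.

(4s - 5) = A(s + 8) + B. At s = -8: B = 4·(-8) - 5 = -37. Coeff of s: A = 4
Result: 4/(s + 8) - 37/(s + 8)²


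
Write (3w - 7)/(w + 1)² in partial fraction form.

(3w - 7) = α(w + 1) + β. At w = -1: β = 3·(-1) - 7 = -10. Coeff of w: α = 3
Result: 3/(w + 1) - 10/(w + 1)²


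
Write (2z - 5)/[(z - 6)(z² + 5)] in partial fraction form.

At z=6: A = (2·6 - 5)/(6² + 5) = 7/41. B = -A = -7/41, C = 2 - 6·A = 40/41
Result: (7/41)/(z - 6) - ((7/41)z - 40/41)/(z² + 5)


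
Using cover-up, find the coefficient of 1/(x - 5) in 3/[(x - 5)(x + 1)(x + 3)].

Cover (x - 5), set x=5: 3/[(5 + 1)(5 + 3)] = 1/16


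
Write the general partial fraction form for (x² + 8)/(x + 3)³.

Repeated linear factor (power 3): A/(x + 3) + B/(x + 3)² + C/(x + 3)³


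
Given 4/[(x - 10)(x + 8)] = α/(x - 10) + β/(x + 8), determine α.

Cover-up at x = 10: α = 4/(10 + 8) = 4/18 = 2/9


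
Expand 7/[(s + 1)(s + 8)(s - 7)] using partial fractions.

Using cover-up method: P = -1/8, Q = 1/15, R = 7/120
Result: (-1/8)/(s + 1) + (1/15)/(s + 8) + (7/120)/(s - 7)


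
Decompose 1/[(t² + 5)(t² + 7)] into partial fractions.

Coefficient matching gives P = R = 0, Q = 1/(7-5) = 1/2, S = -Q = -1/2
Result: (1/2)/(t² + 5) - (1/2)/(t² + 7)


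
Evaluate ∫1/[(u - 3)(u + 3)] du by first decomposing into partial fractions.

Decompose: 1/[(u - 3)(u + 3)] = (1/6)/(u - 3) - (1/6)/(u + 3). Integrate each term: (1/6) ln|(u - 3)| - (1/6) ln|(u + 3)| + C


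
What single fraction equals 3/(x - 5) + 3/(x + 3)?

Common denominator (x - 5)(x + 3). Numerator: 3(x + 3) + 3(x - 5) = (3x + 9) + (3x - 15) = 6x - 6
Result: (6x - 6)/[(x - 5)(x + 3)]


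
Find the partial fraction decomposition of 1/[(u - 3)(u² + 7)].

Cover-up at u = 3: P = 1/(3² + 7) = 1/16. Then Q = -P = -1/16, R = -P·(0 + 3) = -3/16
Result: (1/16)/(u - 3) - ((1/16)u + 3/16)/(u² + 7)


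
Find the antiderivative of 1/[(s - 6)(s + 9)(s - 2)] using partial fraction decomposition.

Cover-up: P = 1/60, Q = 1/165, R = -1/44. Decomposition: (1/60)/(s - 6) + (1/165)/(s + 9) - (1/44)/(s - 2). Integrate each term: (1/60) ln|(s - 6)| + (1/165) ln|(s + 9)| - (1/44) ln|(s - 2)| + C


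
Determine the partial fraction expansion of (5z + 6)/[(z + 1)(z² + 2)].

At z=-1: α = (5·(-1) + 6)/((-1)² + 2) = 1/3. β = -α = -1/3, γ = 5 - (-1)·α = 16/3
Result: (1/3)/(z + 1) - ((1/3)z - 16/3)/(z² + 2)


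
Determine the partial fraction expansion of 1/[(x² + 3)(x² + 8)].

Coefficient matching gives P = R = 0, Q = 1/(8-3) = 1/5, S = -Q = -1/5
Result: (1/5)/(x² + 3) - (1/5)/(x² + 8)


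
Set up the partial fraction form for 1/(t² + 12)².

Repeated quadratic factor: (Pt + Q)/(t² + 12) + (Rt + S)/(t² + 12)²


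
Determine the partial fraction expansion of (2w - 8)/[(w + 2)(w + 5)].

At w=-2: A = (2·(-2) - 8)/(-2 + 5) = -4. At w=-5: B = (2·(-5) - 8)/(-5 + 2) = 6
Result: -4/(w + 2) + 6/(w + 5)


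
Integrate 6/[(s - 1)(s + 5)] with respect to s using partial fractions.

Decompose: 6/[(s - 1)(s + 5)] = 1/(s - 1) - 1/(s + 5). Integrate each term: ln|(s - 1)| - ln|(s + 5)| + C


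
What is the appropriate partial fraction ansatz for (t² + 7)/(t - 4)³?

Repeated linear factor (power 3): α/(t - 4) + β/(t - 4)² + γ/(t - 4)³


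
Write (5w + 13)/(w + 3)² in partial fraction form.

(5w + 13) = A(w + 3) + B. At w = -3: B = 5·(-3) + 13 = -2. Coeff of w: A = 5
Result: 5/(w + 3) - 2/(w + 3)²


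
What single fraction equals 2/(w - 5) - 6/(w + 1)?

Common denominator (w - 5)(w + 1). Numerator: 2(w + 1) - 6(w - 5) = (2w + 2) - (6w - 30) = -4w + 32
Result: (-4w + 32)/[(w - 5)(w + 1)]


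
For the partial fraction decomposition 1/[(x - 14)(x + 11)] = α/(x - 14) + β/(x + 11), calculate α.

Cover-up at x = 14: α = 1/(14 + 11) = 1/25


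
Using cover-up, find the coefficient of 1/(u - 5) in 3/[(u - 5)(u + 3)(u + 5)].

Cover (u - 5), set u=5: 3/[(5 + 3)(5 + 5)] = 3/80


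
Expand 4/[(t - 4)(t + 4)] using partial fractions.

4/(t - 4)(t + 4) = A/(t - 4) + B/(t + 4). A = 4/(4 + 4) = 1/2, B = 4/(-4 - 4) = -1/2
Result: (1/2)/(t - 4) - (1/2)/(t + 4)


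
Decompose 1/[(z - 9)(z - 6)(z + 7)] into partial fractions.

Using cover-up method: P = 1/48, Q = -1/39, R = 1/208
Result: (1/48)/(z - 9) - (1/39)/(z - 6) + (1/208)/(z + 7)


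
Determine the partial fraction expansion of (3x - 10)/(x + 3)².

(3x - 10) = P(x + 3) + Q. At x = -3: Q = 3·(-3) - 10 = -19. Coeff of x: P = 3
Result: 3/(x + 3) - 19/(x + 3)²


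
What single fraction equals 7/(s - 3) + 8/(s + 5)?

Common denominator (s - 3)(s + 5). Numerator: 7(s + 5) + 8(s - 3) = (7s + 35) + (8s - 24) = 15s + 11
Result: (15s + 11)/[(s - 3)(s + 5)]


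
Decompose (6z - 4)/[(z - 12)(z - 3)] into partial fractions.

At z=12: α = (6·12 - 4)/(12 - 3) = 68/9. At z=3: β = (6·3 - 4)/(3 - 12) = -14/9
Result: (68/9)/(z - 12) - (14/9)/(z - 3)
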